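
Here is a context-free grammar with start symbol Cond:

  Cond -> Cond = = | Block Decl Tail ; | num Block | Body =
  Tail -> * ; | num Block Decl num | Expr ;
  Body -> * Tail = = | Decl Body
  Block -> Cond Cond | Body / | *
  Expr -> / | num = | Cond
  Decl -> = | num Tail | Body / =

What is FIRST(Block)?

{ *, =, num }

From Block -> Cond Cond: add FIRST(Cond) = { *, =, num }.
From Block -> Body /: add FIRST(Body) = { *, =, num }.
Block -> * contributes {*}.
Union: FIRST(Block) = { *, =, num }.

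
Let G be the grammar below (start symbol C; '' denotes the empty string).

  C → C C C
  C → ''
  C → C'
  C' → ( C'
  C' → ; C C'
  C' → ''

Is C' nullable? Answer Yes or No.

C' has an ''-production, so C' ⇒ ''.

Yes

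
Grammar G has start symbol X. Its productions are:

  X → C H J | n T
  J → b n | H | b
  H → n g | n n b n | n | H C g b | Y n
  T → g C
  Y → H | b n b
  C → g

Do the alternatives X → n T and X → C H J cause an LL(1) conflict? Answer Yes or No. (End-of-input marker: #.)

FIRST(n T) = { n } and FIRST(C H J) = { g }.
The FIRST sets are disjoint and neither alternative is nullable — no conflict.

No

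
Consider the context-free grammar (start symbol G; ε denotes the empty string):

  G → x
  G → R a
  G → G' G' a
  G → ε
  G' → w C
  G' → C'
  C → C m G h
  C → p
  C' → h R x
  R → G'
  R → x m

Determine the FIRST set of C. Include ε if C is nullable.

From C → C m G h: add FIRST(C) = { p }.
C → p contributes {p}.
Union: FIRST(C) = { p }.

{ p }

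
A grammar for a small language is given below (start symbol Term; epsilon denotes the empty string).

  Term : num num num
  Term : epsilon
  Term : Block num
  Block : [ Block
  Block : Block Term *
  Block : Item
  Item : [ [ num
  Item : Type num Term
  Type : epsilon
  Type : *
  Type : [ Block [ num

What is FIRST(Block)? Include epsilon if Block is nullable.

Block : [ Block contributes {[}.
From Block : Block Term *: add FIRST(Block) = { *, [, num }.
From Block : Item: add FIRST(Item) = { *, [, num }.
Union: FIRST(Block) = { *, [, num }.

{ *, [, num }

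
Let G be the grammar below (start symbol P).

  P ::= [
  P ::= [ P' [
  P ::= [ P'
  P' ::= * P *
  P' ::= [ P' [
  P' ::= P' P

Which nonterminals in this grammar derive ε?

{ } (none)

No nonterminal has an empty production or an RHS whose symbols are all nullable.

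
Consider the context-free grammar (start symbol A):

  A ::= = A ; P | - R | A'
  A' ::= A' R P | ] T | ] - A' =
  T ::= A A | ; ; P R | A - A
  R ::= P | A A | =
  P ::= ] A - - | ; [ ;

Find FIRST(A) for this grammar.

{ -, =, ] }

A ::= = A ; P contributes {=}.
A ::= - R contributes {-}.
From A ::= A': add FIRST(A') = { ] }.
Union: FIRST(A) = { -, =, ] }.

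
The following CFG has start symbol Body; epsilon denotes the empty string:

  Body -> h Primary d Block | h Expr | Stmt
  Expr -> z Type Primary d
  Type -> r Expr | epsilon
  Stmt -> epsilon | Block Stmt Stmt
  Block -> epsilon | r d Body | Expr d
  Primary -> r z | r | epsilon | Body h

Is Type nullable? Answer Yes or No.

Type has an epsilon-production, so Type ⇒ epsilon.

Yes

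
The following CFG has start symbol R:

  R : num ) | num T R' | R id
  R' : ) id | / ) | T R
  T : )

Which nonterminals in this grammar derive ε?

{ } (none)

No nonterminal has an empty production or an RHS whose symbols are all nullable.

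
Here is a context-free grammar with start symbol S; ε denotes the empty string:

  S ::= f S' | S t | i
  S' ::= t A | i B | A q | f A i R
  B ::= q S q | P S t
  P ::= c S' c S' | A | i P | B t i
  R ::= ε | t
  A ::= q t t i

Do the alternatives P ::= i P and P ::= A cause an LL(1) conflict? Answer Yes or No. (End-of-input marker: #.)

No

FIRST(i P) = { i } and FIRST(A) = { q }.
The FIRST sets are disjoint and neither alternative is nullable — no conflict.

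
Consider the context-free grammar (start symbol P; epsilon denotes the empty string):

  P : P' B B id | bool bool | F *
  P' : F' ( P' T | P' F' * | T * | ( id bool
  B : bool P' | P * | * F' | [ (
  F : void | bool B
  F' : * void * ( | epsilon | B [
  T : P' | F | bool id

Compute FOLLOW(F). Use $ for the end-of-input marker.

In P : F *: add FIRST(*) = { * }.
In T : F: F is at the end, add FOLLOW(T) = { (, *, [, bool, id, void }.
Union: FOLLOW(F) = { (, *, [, bool, id, void }.

{ (, *, [, bool, id, void }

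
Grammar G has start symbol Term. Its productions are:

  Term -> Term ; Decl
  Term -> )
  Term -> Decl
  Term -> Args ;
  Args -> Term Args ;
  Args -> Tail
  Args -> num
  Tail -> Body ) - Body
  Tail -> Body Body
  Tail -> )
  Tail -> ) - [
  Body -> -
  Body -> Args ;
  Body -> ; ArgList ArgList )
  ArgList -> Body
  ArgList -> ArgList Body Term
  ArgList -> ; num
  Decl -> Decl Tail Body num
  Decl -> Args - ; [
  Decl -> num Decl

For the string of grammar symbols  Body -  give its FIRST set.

Add FIRST(Body) = { ), -, ;, num }; Body is not nullable, stop.

{ ), -, ;, num }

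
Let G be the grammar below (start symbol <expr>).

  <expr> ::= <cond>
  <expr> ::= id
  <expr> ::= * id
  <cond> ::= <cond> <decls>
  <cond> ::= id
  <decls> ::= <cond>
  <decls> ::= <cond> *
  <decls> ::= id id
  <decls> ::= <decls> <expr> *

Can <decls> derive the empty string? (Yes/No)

No

No nonterminal in this grammar is nullable.
No production of <decls> has an RHS whose symbols are all nullable, so <decls> is not nullable.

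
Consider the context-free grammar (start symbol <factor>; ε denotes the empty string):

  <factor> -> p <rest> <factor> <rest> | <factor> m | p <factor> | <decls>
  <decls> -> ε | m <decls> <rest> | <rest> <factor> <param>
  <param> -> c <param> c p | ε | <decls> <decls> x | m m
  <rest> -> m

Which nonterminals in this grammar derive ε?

Directly nullable (have an ε-production): <decls>, <param>.
<factor> -> <decls> with every symbol nullable, so <factor> is nullable.
No other nonterminal has a production whose RHS symbols are all nullable.

{ <decls>, <factor>, <param> }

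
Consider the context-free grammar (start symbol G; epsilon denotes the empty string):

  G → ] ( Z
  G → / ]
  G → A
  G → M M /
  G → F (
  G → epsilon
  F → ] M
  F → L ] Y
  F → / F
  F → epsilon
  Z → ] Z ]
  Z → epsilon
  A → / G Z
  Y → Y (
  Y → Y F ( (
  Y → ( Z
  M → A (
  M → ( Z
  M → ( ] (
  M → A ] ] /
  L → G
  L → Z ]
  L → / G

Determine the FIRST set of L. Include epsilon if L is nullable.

From L → G: add FIRST(G) = { (, /, ], epsilon } (including epsilon since G is nullable).
From L → Z ]: Z nullable, take FIRST(Z) ∪ {]} = { ] }.
L → / G contributes {/}.
Union: FIRST(L) = { (, /, ], epsilon }.

{ (, /, ], epsilon }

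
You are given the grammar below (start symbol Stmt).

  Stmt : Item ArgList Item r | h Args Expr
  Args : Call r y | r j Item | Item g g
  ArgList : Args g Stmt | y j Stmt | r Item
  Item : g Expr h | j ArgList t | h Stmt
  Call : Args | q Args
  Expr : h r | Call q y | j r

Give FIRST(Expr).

{ g, h, j, q, r }

Expr : h r contributes {h}.
From Expr : Call q y: add FIRST(Call) = { g, h, j, q, r }.
Expr : j r contributes {j}.
Union: FIRST(Expr) = { g, h, j, q, r }.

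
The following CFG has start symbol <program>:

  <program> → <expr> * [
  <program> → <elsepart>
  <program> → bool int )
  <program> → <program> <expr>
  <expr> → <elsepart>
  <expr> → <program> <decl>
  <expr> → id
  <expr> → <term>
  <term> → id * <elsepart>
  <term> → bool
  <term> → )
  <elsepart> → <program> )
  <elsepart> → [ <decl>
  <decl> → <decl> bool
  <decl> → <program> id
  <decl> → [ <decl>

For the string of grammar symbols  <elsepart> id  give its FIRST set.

Add FIRST(<elsepart>) = { ), [, bool, id }; <elsepart> is not nullable, stop.

{ ), [, bool, id }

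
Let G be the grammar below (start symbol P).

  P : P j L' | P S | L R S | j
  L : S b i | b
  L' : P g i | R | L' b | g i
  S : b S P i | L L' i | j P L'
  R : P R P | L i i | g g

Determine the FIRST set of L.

{ b, j }

From L : S b i: add FIRST(S) = { b, j }.
L : b contributes {b}.
Union: FIRST(L) = { b, j }.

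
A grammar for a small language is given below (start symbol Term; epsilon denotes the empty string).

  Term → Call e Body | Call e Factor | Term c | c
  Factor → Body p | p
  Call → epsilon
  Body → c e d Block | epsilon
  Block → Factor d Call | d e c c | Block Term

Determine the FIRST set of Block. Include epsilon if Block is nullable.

From Block → Factor d Call: add FIRST(Factor) = { c, p }.
Block → d e c c contributes {d}.
From Block → Block Term: add FIRST(Block) = { c, d, p }.
Union: FIRST(Block) = { c, d, p }.

{ c, d, p }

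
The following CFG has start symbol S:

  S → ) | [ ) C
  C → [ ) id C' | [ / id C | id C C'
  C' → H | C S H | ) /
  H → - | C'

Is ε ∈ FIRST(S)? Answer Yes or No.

No

No nonterminal in this grammar is nullable.
No production of S has an RHS whose symbols are all nullable, so S is not nullable.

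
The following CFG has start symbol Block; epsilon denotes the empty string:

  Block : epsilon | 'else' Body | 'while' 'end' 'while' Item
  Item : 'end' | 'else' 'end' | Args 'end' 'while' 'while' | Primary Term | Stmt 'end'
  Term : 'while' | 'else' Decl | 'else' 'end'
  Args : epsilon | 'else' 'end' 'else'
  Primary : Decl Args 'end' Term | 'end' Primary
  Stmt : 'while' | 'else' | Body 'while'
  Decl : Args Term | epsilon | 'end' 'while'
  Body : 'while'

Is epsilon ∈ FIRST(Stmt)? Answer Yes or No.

Nullable nonterminals: Args, Block, Decl.
No production of Stmt has an RHS whose symbols are all nullable, so Stmt is not nullable.

No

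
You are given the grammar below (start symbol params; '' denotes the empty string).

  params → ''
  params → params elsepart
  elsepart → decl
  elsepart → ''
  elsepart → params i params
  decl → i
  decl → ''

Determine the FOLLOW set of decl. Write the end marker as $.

{ $, i }

In elsepart → decl: decl is at the end, add FOLLOW(elsepart) = { $, i }.
Union: FOLLOW(decl) = { $, i }.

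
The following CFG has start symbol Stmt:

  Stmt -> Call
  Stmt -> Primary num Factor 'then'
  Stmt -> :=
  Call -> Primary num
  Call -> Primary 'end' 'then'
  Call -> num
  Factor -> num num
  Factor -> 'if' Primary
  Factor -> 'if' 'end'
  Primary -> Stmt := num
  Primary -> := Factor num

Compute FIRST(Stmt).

{ :=, num }

From Stmt -> Call: add FIRST(Call) = { :=, num }.
From Stmt -> Primary num Factor 'then': add FIRST(Primary) = { :=, num }.
Stmt -> := contributes {:=}.
Union: FIRST(Stmt) = { :=, num }.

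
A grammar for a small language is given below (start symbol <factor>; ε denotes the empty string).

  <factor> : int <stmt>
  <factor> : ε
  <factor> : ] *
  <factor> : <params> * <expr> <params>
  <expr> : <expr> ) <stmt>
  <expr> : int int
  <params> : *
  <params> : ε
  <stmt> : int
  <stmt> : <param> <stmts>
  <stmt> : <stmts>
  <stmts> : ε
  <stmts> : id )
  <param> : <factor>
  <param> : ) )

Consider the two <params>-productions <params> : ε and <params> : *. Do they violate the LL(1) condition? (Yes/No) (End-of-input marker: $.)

FIRST(ε) = { ε } and FIRST(*) = { * }.
The first alternative is nullable and FOLLOW(<params>) = { $, ), *, id } shares * with FIRST of the second — conflict.

Yes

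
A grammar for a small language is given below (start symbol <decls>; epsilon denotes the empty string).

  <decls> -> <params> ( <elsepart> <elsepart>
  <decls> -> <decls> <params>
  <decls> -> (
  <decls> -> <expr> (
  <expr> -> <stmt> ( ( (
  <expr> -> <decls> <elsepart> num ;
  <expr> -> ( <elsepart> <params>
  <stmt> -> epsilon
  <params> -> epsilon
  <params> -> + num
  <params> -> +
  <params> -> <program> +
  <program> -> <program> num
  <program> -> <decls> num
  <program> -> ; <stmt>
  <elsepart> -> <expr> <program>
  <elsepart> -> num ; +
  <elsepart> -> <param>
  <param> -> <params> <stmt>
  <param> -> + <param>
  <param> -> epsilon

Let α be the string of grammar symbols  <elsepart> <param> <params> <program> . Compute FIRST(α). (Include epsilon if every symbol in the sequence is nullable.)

{ (, +, ;, num }

Add FIRST(<elsepart>)\{epsilon} = { (, +, ;, num }; <elsepart> is nullable, continue.
Add FIRST(<param>)\{epsilon} = { (, +, ; }; <param> is nullable, continue.
Add FIRST(<params>)\{epsilon} = { (, +, ; }; <params> is nullable, continue.
Add FIRST(<program>) = { (, +, ; }; <program> is not nullable, stop.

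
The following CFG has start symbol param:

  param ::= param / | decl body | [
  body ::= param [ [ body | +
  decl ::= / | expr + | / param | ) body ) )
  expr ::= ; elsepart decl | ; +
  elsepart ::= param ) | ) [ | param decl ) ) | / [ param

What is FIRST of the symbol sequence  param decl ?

Add FIRST(param) = { ), /, ;, [ }; param is not nullable, stop.

{ ), /, ;, [ }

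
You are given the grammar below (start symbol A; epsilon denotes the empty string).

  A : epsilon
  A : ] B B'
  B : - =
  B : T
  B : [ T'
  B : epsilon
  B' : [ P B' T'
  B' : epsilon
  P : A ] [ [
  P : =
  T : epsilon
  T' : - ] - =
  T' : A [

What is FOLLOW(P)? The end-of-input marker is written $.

{ -, [, ] }

In B' : [ P B' T': add FIRST(B' T') = { -, [, ] }.
Union: FOLLOW(P) = { -, [, ] }.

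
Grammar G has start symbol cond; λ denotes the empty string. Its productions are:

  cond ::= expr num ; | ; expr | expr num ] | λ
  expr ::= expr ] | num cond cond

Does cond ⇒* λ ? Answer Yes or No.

cond has an λ-production, so cond ⇒ λ.

Yes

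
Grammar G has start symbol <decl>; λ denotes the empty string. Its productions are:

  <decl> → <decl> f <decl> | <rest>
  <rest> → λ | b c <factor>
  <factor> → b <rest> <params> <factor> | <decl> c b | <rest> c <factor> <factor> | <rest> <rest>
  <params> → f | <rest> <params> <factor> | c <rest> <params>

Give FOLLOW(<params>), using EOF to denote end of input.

In <factor> → b <rest> <params> <factor>: add FIRST(<factor>)\{λ} = { b, c, f }.
  Since <factor> is nullable, also add FOLLOW(<factor>) = { EOF, b, c, f }.
In <params> → <rest> <params> <factor>: add FIRST(<factor>)\{λ} = { b, c, f }.
  Since <factor> is nullable, also add FOLLOW(<params>) = { EOF, b, c, f }.
In <params> → c <rest> <params>: <params> is at the end, add FOLLOW(<params>) = { EOF, b, c, f }.
Union: FOLLOW(<params>) = { EOF, b, c, f }.

{ EOF, b, c, f }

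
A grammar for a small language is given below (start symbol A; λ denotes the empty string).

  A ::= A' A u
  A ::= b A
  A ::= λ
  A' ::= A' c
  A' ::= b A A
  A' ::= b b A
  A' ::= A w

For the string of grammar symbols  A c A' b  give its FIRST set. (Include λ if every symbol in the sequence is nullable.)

Add FIRST(A)\{λ} = { b, w }; A is nullable, continue.
c is a terminal; add {c} and stop.

{ b, c, w }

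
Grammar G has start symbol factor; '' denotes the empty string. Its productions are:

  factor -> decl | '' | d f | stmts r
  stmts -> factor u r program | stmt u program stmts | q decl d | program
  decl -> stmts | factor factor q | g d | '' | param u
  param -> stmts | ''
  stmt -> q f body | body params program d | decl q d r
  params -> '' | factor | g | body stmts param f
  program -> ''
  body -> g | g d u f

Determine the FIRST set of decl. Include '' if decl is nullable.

From decl -> stmts: add FIRST(stmts) = { d, g, q, r, u, '' } (including '' since stmts is nullable).
From decl -> factor factor q: factor, factor nullable, take FIRST(factor) ∪ FIRST(factor) ∪ {q} = { d, g, q, r, u }.
decl -> g d contributes {g}.
decl -> '' contributes ''.
From decl -> param u: param nullable, take FIRST(param) ∪ {u} = { d, g, q, r, u }.
Union: FIRST(decl) = { d, g, q, r, u, '' }.

{ d, g, q, r, u, '' }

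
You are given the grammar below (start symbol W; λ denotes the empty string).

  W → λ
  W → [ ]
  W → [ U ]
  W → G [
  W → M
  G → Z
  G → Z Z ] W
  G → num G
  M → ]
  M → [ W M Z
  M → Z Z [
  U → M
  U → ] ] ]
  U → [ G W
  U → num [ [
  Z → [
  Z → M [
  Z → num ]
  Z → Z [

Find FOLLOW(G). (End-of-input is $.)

{ [, ], num }

In W → G [: add FIRST([) = { [ }.
In G → num G: G is at the end, add FOLLOW(G) = { [, ], num }.
In U → [ G W: add FIRST(W)\{λ} = { [, ], num }.
  Since W is nullable, also add FOLLOW(U) = { ] }.
Union: FOLLOW(G) = { [, ], num }.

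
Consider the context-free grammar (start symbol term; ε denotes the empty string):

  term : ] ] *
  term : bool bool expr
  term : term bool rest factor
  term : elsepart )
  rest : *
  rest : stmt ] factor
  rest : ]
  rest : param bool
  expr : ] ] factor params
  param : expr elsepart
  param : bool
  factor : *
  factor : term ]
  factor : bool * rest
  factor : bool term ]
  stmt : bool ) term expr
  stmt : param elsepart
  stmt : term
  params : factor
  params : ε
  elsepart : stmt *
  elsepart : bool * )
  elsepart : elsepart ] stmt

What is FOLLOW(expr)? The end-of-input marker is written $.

{ $, ), *, ], bool }

In term : bool bool expr: expr is at the end, add FOLLOW(term) = { $, ), *, ], bool }.
In param : expr elsepart: add FIRST(elsepart) = { ], bool }.
In stmt : bool ) term expr: expr is at the end, add FOLLOW(stmt) = { ), *, ], bool }.
Union: FOLLOW(expr) = { $, ), *, ], bool }.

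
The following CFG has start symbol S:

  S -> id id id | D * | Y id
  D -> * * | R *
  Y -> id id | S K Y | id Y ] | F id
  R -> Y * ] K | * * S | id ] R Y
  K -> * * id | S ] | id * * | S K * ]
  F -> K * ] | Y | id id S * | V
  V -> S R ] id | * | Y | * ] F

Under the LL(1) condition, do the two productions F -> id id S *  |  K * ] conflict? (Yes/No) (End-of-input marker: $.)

Yes

FIRST(id id S *) = { id } and FIRST(K * ]) = { *, id }.
Both contain id, so the two alternatives are not disjoint — LL(1) conflict.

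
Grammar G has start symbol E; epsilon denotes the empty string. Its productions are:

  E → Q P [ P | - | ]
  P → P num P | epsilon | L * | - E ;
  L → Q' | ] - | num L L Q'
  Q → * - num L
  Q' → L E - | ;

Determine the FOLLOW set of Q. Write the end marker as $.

In E → Q P [ P: add FIRST(P [ P) = { -, ;, [, ], num }.
Union: FOLLOW(Q) = { -, ;, [, ], num }.

{ -, ;, [, ], num }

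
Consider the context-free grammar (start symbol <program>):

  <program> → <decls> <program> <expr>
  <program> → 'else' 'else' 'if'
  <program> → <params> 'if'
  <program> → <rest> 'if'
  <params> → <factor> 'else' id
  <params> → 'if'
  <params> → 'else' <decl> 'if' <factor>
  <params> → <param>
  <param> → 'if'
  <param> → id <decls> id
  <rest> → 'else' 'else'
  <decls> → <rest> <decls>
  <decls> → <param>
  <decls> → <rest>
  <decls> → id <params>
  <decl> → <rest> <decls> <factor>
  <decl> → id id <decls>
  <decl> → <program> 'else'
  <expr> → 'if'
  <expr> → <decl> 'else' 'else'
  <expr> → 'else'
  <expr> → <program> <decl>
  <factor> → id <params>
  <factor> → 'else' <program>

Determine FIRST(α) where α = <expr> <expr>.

Add FIRST(<expr>) = { 'else', 'if', id }; <expr> is not nullable, stop.

{ 'else', 'if', id }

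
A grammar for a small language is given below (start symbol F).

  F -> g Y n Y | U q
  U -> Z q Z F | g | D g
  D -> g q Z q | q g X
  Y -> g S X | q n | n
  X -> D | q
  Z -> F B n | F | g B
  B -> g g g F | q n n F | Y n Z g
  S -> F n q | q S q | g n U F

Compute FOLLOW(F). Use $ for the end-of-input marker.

{ $, g, n, q }

F is the start symbol, so $ ∈ FOLLOW(F).
In U -> Z q Z F: F is at the end, add FOLLOW(U) = { g, q }.
In Z -> F B n: add FIRST(B n) = { g, n, q }.
In Z -> F: F is at the end, add FOLLOW(Z) = { g, q }.
In B -> g g g F: F is at the end, add FOLLOW(B) = { g, n, q }.
In B -> q n n F: F is at the end, add FOLLOW(B) = { g, n, q }.
In S -> F n q: add FIRST(n q) = { n }.
In S -> g n U F: F is at the end, add FOLLOW(S) = { g, q }.
Union: FOLLOW(F) = { $, g, n, q }.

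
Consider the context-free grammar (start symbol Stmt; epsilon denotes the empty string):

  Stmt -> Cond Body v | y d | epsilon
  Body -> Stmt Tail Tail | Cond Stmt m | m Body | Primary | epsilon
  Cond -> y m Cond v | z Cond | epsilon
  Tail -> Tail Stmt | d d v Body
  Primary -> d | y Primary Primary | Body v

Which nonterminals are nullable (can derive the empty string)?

Directly nullable (have an epsilon-production): Stmt, Body, Cond.
No other nonterminal has a production whose RHS symbols are all nullable.

{ Body, Cond, Stmt }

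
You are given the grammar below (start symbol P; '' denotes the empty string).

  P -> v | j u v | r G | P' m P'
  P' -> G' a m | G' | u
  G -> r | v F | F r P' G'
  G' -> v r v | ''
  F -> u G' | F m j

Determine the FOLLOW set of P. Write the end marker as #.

P is the start symbol, so # ∈ FOLLOW(P).
Union: FOLLOW(P) = { # }.

{ # }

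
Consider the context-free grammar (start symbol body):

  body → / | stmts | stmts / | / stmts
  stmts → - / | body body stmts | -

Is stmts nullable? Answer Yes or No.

No nonterminal in this grammar is nullable.
No production of stmts has an RHS whose symbols are all nullable, so stmts is not nullable.

No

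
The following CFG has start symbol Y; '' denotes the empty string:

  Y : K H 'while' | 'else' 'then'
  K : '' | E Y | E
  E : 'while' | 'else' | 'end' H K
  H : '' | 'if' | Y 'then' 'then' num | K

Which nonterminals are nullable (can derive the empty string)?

{ H, K }

Directly nullable (have an ''-production): K, H.
No other nonterminal has a production whose RHS symbols are all nullable.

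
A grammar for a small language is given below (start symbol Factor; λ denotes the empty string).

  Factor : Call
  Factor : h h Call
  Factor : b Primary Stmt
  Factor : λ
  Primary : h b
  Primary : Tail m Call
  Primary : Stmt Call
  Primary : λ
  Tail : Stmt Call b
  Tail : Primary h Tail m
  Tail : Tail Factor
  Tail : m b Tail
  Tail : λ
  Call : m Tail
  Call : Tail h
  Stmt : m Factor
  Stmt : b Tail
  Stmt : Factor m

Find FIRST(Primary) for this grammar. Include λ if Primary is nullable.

Primary : h b contributes {h}.
From Primary : Tail m Call: Tail nullable, take FIRST(Tail) ∪ {m} = { b, h, m }.
From Primary : Stmt Call: add FIRST(Stmt) = { b, h, m }.
Primary : λ contributes λ.
Union: FIRST(Primary) = { b, h, m, λ }.

{ b, h, m, λ }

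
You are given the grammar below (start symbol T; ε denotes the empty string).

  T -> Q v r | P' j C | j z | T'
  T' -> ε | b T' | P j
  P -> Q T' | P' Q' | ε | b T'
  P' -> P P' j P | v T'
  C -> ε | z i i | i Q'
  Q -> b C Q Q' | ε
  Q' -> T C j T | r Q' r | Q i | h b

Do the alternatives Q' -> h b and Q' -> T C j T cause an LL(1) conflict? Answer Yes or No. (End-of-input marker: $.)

FIRST(h b) = { h } and FIRST(T C j T) = { b, i, j, v, z }.
The FIRST sets are disjoint and neither alternative is nullable — no conflict.

No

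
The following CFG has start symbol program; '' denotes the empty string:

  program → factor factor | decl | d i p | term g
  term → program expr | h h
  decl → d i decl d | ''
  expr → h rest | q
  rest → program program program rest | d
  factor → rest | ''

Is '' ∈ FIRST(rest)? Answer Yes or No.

No

Nullable nonterminals: decl, factor, program.
No production of rest has an RHS whose symbols are all nullable, so rest is not nullable.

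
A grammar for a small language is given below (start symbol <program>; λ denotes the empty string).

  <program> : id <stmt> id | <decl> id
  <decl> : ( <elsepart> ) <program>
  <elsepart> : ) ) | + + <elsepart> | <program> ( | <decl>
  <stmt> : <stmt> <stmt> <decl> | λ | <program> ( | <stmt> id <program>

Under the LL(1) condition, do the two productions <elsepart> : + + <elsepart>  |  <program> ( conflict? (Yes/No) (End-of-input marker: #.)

No

FIRST(+ + <elsepart>) = { + } and FIRST(<program> () = { (, id }.
The FIRST sets are disjoint and neither alternative is nullable — no conflict.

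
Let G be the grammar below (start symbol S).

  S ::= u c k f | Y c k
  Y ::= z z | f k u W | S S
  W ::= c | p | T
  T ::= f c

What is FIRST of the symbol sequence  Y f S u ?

Add FIRST(Y) = { f, u, z }; Y is not nullable, stop.

{ f, u, z }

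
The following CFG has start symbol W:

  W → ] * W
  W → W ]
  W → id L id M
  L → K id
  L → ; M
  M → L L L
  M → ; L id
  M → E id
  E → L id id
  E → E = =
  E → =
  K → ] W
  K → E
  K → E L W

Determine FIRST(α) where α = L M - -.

{ ;, =, ] }

Add FIRST(L) = { ;, =, ] }; L is not nullable, stop.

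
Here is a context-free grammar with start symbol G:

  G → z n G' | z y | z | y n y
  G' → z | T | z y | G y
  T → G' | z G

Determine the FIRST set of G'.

{ y, z }

G' → z contributes {z}.
From G' → T: add FIRST(T) = { y, z }.
G' → z y contributes {z}.
From G' → G y: add FIRST(G) = { y, z }.
Union: FIRST(G') = { y, z }.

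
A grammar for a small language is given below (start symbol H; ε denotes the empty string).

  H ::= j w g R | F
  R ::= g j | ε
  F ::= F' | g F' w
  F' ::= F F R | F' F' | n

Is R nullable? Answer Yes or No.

R has an ε-production, so R ⇒ ε.

Yes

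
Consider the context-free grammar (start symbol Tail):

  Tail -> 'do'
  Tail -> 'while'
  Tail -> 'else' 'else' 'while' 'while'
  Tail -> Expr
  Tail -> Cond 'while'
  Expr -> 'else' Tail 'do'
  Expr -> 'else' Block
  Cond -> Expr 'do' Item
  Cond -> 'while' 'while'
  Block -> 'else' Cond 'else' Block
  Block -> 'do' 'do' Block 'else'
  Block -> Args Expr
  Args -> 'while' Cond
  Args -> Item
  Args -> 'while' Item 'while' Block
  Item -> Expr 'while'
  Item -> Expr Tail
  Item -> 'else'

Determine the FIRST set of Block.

{ 'do', 'else', 'while' }

Block -> 'else' Cond 'else' Block contributes {'else'}.
Block -> 'do' 'do' Block 'else' contributes {'do'}.
From Block -> Args Expr: add FIRST(Args) = { 'else', 'while' }.
Union: FIRST(Block) = { 'do', 'else', 'while' }.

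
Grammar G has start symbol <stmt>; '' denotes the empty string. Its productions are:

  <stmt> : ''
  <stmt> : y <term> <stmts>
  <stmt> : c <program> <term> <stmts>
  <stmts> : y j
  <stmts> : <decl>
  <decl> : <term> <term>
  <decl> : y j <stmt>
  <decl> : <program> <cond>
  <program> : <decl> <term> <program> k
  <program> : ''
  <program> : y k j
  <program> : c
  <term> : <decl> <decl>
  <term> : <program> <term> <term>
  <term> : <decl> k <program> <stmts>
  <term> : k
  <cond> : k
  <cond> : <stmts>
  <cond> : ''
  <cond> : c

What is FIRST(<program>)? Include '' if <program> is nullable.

From <program> : <decl> <term> <program> k: <decl>, <term>, <program> nullable, take FIRST(<decl>) ∪ FIRST(<term>) ∪ FIRST(<program>) ∪ {k} = { c, k, y }.
<program> : '' contributes ''.
<program> : y k j contributes {y}.
<program> : c contributes {c}.
Union: FIRST(<program>) = { c, k, y, '' }.

{ c, k, y, '' }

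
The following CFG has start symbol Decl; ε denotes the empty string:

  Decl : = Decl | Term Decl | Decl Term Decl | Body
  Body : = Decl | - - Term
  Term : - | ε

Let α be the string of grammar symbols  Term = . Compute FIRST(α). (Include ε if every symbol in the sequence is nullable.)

Add FIRST(Term)\{ε} = { - }; Term is nullable, continue.
= is a terminal; add {=} and stop.

{ -, = }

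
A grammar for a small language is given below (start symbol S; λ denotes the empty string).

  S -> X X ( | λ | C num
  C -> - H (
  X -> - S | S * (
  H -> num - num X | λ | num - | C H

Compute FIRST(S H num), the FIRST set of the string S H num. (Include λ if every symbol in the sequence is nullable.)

Add FIRST(S)\{λ} = { *, - }; S is nullable, continue.
Add FIRST(H)\{λ} = { -, num }; H is nullable, continue.
num is a terminal; add {num} and stop.

{ *, -, num }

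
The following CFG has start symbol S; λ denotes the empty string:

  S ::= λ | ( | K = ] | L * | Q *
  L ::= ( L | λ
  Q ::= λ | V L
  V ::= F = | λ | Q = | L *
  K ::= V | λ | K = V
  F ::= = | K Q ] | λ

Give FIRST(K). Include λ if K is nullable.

From K ::= V: add FIRST(V) = { (, *, =, ], λ } (including λ since V is nullable).
K ::= λ contributes λ.
From K ::= K = V: K nullable, take FIRST(K) ∪ {=} = { (, *, =, ] }.
Union: FIRST(K) = { (, *, =, ], λ }.

{ (, *, =, ], λ }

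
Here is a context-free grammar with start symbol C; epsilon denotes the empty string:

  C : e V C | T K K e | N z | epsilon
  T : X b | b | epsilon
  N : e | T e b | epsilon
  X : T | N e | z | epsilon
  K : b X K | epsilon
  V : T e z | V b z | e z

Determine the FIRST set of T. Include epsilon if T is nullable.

From T : X b: X nullable, take FIRST(X) ∪ {b} = { b, e, z }.
T : b contributes {b}.
T : epsilon contributes epsilon.
Union: FIRST(T) = { b, e, z, epsilon }.

{ b, e, z, epsilon }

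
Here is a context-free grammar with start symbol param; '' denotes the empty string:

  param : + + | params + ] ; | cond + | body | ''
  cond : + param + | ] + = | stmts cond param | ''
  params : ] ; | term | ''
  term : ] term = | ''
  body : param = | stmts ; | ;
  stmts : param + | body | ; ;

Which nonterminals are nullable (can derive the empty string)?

{ cond, param, params, term }

Directly nullable (have an ''-production): param, cond, params, term.
No other nonterminal has a production whose RHS symbols are all nullable.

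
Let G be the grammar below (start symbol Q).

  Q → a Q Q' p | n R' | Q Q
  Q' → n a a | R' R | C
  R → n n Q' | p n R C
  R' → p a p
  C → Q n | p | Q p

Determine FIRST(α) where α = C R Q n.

Add FIRST(C) = { a, n, p }; C is not nullable, stop.

{ a, n, p }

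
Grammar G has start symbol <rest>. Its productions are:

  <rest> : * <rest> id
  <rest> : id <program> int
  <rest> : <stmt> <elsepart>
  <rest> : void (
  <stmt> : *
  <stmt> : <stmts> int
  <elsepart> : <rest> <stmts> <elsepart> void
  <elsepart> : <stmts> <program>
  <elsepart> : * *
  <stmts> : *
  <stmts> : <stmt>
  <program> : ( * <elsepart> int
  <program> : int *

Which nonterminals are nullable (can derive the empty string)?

{ } (none)

No nonterminal has an empty production or an RHS whose symbols are all nullable.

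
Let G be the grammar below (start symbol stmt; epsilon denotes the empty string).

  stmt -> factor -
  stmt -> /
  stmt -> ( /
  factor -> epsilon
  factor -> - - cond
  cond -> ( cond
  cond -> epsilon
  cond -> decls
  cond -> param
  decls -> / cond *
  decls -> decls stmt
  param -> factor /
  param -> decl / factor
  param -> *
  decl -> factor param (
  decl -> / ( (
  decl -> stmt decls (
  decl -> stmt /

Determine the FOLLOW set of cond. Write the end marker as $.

In factor -> - - cond: cond is at the end, add FOLLOW(factor) = { (, *, -, / }.
In cond -> ( cond: cond is at the end, add FOLLOW(cond) = { (, *, -, / }.
In decls -> / cond *: add FIRST(*) = { * }.
Union: FOLLOW(cond) = { (, *, -, / }.

{ (, *, -, / }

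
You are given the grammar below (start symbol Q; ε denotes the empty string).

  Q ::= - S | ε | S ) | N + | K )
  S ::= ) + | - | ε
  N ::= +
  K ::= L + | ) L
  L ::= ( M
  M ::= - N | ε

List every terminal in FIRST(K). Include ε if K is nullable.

From K ::= L +: add FIRST(L) = { ( }.
K ::= ) L contributes {)}.
Union: FIRST(K) = { (, ) }.

{ (, ) }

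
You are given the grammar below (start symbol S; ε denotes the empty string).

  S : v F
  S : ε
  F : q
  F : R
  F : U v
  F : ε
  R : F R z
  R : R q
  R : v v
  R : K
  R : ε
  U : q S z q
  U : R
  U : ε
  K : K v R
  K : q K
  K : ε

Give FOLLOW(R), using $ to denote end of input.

In F : R: R is at the end, add FOLLOW(F) = { $, q, v, z }.
In R : F R z: add FIRST(z) = { z }.
In R : R q: add FIRST(q) = { q }.
In U : R: R is at the end, add FOLLOW(U) = { v }.
In K : K v R: R is at the end, add FOLLOW(K) = { $, q, v, z }.
Union: FOLLOW(R) = { $, q, v, z }.

{ $, q, v, z }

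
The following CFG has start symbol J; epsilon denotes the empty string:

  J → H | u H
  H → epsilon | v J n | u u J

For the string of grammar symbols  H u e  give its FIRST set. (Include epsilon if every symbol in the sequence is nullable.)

Add FIRST(H)\{epsilon} = { u, v }; H is nullable, continue.
u is a terminal; add {u} and stop.

{ u, v }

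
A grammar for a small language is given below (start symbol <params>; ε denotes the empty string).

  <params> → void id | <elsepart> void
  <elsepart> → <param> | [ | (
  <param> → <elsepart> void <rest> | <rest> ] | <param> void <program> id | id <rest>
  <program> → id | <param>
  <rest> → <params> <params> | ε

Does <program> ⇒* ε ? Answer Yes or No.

No

Nullable nonterminals: <rest>.
No production of <program> has an RHS whose symbols are all nullable, so <program> is not nullable.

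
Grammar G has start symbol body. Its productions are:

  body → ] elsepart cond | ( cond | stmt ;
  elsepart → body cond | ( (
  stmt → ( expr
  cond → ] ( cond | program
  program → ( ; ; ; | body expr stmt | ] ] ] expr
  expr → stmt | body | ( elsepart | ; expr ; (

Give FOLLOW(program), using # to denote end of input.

{ #, (, ;, ] }

In cond → program: program is at the end, add FOLLOW(cond) = { #, (, ;, ] }.
Union: FOLLOW(program) = { #, (, ;, ] }.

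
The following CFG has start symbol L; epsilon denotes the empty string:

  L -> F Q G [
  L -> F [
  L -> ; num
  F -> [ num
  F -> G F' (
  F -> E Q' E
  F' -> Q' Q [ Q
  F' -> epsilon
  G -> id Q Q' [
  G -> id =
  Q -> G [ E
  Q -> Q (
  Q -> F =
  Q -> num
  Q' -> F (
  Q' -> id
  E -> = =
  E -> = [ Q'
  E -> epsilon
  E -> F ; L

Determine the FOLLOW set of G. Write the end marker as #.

{ (, =, [, id }

In L -> F Q G [: add FIRST([) = { [ }.
In F -> G F' (: add FIRST(F' () = { (, =, [, id }.
In Q -> G [ E: add FIRST([ E) = { [ }.
Union: FOLLOW(G) = { (, =, [, id }.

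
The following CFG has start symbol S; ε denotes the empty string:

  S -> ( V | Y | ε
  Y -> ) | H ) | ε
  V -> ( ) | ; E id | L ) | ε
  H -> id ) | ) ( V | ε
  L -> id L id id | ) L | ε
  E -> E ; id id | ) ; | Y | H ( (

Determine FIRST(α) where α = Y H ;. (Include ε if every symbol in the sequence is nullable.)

{ ), ;, id }

Add FIRST(Y)\{ε} = { ), id }; Y is nullable, continue.
Add FIRST(H)\{ε} = { ), id }; H is nullable, continue.
; is a terminal; add {;} and stop.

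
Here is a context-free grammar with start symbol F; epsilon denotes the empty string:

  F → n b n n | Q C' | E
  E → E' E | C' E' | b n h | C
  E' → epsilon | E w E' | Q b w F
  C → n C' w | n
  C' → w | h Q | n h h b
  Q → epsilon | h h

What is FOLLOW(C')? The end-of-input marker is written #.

In F → Q C': C' is at the end, add FOLLOW(F) = { #, b, h, n, w }.
In E → C' E': add FIRST(E')\{epsilon} = { b, h, n, w }.
  Since E' is nullable, also add FOLLOW(E) = { #, b, h, n, w }.
In C → n C' w: add FIRST(w) = { w }.
Union: FOLLOW(C') = { #, b, h, n, w }.

{ #, b, h, n, w }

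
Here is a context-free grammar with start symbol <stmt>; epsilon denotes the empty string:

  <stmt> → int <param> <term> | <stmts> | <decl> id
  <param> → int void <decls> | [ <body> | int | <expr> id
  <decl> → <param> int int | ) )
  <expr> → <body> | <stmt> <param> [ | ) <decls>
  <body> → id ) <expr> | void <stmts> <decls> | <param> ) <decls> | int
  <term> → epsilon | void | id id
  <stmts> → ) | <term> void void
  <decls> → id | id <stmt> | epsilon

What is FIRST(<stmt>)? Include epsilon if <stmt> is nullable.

<stmt> → int <param> <term> contributes {int}.
From <stmt> → <stmts>: add FIRST(<stmts>) = { ), id, void }.
From <stmt> → <decl> id: add FIRST(<decl>) = { ), [, id, int, void }.
Union: FIRST(<stmt>) = { ), [, id, int, void }.

{ ), [, id, int, void }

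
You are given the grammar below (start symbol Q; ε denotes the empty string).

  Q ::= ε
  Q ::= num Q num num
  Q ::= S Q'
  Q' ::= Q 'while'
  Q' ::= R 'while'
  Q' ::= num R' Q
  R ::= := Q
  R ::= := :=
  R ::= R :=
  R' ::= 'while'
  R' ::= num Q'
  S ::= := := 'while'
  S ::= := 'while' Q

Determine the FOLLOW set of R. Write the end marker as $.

{ 'while', := }

In Q' ::= R 'while': add FIRST('while') = { 'while' }.
In R ::= R :=: add FIRST(:=) = { := }.
Union: FOLLOW(R) = { 'while', := }.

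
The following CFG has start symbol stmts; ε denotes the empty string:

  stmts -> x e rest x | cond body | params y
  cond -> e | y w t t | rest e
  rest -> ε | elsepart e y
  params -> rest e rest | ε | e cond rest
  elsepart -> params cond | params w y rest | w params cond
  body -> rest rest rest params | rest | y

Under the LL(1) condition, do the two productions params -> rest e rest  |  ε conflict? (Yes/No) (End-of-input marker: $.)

FIRST(rest e rest) = { e, w, y } and FIRST(ε) = { ε }.
The second alternative is nullable and FOLLOW(params) = { $, e, w, y } shares e with FIRST of the first — conflict.

Yes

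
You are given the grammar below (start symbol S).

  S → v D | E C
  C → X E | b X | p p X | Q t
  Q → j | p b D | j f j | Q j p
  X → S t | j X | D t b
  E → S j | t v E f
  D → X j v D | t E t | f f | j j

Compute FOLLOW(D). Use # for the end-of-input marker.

In S → v D: D is at the end, add FOLLOW(S) = { #, j, t }.
In Q → p b D: D is at the end, add FOLLOW(Q) = { j, t }.
In X → D t b: add FIRST(t b) = { t }.
In D → X j v D: D is at the end, add FOLLOW(D) = { #, j, t }.
Union: FOLLOW(D) = { #, j, t }.

{ #, j, t }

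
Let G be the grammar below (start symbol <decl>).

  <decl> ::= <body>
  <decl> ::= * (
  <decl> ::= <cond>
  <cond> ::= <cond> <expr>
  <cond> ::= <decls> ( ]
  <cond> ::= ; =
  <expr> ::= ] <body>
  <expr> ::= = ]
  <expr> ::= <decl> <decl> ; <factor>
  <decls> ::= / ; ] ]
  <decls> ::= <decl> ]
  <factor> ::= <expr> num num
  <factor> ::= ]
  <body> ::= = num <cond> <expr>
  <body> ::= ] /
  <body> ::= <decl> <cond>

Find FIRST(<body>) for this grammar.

<body> ::= = num <cond> <expr> contributes {=}.
<body> ::= ] / contributes {]}.
From <body> ::= <decl> <cond>: add FIRST(<decl>) = { *, /, ;, =, ] }.
Union: FIRST(<body>) = { *, /, ;, =, ] }.

{ *, /, ;, =, ] }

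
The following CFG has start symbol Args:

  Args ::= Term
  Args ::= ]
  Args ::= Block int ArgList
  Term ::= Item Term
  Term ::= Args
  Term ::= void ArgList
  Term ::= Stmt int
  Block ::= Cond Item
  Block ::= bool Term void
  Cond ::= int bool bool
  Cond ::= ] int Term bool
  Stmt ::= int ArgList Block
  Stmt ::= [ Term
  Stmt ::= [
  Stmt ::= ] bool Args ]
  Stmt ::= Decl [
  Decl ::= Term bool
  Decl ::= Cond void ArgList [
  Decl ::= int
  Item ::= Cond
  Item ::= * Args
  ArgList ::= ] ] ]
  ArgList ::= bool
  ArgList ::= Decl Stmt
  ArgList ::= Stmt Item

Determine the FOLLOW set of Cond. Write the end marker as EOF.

In Block ::= Cond Item: add FIRST(Item) = { *, ], int }.
In Decl ::= Cond void ArgList [: add FIRST(void ArgList [) = { void }.
In Item ::= Cond: Cond is at the end, add FOLLOW(Item) = { EOF, *, [, ], bool, int, void }.
Union: FOLLOW(Cond) = { EOF, *, [, ], bool, int, void }.

{ EOF, *, [, ], bool, int, void }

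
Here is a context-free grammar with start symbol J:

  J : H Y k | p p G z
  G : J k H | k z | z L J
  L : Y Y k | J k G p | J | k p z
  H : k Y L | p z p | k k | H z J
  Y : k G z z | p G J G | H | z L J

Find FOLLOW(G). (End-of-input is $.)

In J : p p G z: add FIRST(z) = { z }.
In L : J k G p: add FIRST(p) = { p }.
In Y : k G z z: add FIRST(z z) = { z }.
In Y : p G J G: add FIRST(J G) = { k, p }.
In Y : p G J G: G is at the end, add FOLLOW(Y) = { k, p, z }.
Union: FOLLOW(G) = { k, p, z }.

{ k, p, z }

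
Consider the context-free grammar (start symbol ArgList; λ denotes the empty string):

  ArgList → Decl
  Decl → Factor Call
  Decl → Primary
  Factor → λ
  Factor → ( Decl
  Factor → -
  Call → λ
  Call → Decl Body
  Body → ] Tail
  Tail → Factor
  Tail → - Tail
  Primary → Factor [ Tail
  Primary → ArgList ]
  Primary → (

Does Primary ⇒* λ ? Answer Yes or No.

Nullable nonterminals: ArgList, Call, Decl, Factor, Tail.
No production of Primary has an RHS whose symbols are all nullable, so Primary is not nullable.

No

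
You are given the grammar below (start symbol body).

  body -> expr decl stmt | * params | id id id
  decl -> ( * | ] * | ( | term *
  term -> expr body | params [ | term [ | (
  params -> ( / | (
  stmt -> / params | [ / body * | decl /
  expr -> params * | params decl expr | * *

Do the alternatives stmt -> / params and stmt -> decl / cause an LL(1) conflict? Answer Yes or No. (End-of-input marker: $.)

No

FIRST(/ params) = { / } and FIRST(decl /) = { (, *, ] }.
The FIRST sets are disjoint and neither alternative is nullable — no conflict.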